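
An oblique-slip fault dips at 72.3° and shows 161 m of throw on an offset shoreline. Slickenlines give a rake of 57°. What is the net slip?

dip-slip = throw / sin(dip) = 161 / sin(72.3°) = 169 m
net slip = dip-slip / sin(rake) = 169 / sin(57°) = 202 m

202 m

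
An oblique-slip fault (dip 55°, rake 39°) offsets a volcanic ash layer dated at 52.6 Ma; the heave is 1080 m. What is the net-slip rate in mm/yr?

0.0569 mm/yr

dip-slip = heave / cos(dip) = 1080 / cos(55°) = 1883 m
net slip = dip-slip / sin(rake) = 1883 / sin(39°) = 2992 m
rate = 2992 m / 52.6 Ma = 0.0000569 m/yr = 0.0569 mm/yr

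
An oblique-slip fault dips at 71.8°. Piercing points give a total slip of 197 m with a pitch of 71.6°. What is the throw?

178 m

dip-slip = net slip × sin(rake) = 197 m × sin(71.6°) = 186.9 m
throw = dip-slip × sin(dip) = 186.9 × sin(71.8°) = 178 m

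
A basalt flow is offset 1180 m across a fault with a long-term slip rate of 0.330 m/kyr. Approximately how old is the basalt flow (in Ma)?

age = offset / rate = 1180 m / (0.330 m/kyr) = 3.58e+06 yr = 3.58 Ma

3.58 Ma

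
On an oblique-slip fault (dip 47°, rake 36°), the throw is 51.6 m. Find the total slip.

120 m

dip-slip = throw / sin(dip) = 51.6 / sin(47°) = 70.55 m
net slip = dip-slip / sin(rake) = 70.55 / sin(36°) = 120 m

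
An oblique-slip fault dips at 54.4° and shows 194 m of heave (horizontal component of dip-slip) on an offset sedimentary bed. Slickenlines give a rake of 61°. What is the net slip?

dip-slip = heave / cos(dip) = 194 / cos(54.4°) = 333.3 m
net slip = dip-slip / sin(rake) = 333.3 / sin(61°) = 381 m

381 m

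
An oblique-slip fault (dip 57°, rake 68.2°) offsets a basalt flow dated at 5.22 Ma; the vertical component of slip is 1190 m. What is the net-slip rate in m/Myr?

293 m/Myr

dip-slip = throw / sin(dip) = 1190 / sin(57°) = 1419 m
net slip = dip-slip / sin(rake) = 1419 / sin(68.2°) = 1528 m
rate = 1528 m / 5.22 Ma = 0.000293 m/yr = 293 m/Myr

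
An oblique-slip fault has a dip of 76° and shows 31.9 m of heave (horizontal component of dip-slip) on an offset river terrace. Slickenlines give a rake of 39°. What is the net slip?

dip-slip = heave / cos(dip) = 31.9 / cos(76°) = 131.9 m
net slip = dip-slip / sin(rake) = 131.9 / sin(39°) = 210 m

210 m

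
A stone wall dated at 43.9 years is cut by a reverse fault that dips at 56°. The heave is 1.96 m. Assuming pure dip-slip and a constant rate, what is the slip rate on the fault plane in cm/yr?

dip-slip = heave / cos(dip) = 1.96 m / cos(56°) = 3.505 m
rate = 3.505 m / 43.9 years = 0.0798 m/yr = 7.98 cm/yr

7.98 cm/yr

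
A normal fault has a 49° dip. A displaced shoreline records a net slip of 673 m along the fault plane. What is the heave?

heave = dip-slip × cos(dip) = 673 m × cos(49°) = 442 m

442 m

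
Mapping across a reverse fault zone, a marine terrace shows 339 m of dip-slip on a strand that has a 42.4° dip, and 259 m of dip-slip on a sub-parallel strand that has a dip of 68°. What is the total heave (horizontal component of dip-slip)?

347 m

heave_A = 339 × cos(42.4°) = 250.3 m
heave_B = 259 × cos(68°) = 97.02 m
total = 250.3 + 97.02 = 347 m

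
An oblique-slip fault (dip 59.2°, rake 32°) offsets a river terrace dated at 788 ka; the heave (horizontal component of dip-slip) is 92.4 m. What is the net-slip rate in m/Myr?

dip-slip = heave / cos(dip) = 92.4 / cos(59.2°) = 180.5 m
net slip = dip-slip / sin(rake) = 180.5 / sin(32°) = 340.5 m
rate = 340.5 m / 788 ka = 0.000432 m/yr = 432 m/Myr

432 m/Myr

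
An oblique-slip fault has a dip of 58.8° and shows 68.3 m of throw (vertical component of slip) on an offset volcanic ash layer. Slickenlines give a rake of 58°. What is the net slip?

94.2 m

dip-slip = throw / sin(dip) = 68.3 / sin(58.8°) = 79.85 m
net slip = dip-slip / sin(rake) = 79.85 / sin(58°) = 94.2 m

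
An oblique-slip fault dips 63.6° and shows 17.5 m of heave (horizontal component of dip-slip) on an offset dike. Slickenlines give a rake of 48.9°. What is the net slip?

52.2 m

dip-slip = heave / cos(dip) = 17.5 / cos(63.6°) = 39.36 m
net slip = dip-slip / sin(rake) = 39.36 / sin(48.9°) = 52.2 m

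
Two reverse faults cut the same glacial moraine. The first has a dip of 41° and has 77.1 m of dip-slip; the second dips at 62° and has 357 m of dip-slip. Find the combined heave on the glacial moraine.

heave_A = 77.1 × cos(41°) = 58.19 m
heave_B = 357 × cos(62°) = 167.6 m
total = 58.19 + 167.6 = 226 m

226 m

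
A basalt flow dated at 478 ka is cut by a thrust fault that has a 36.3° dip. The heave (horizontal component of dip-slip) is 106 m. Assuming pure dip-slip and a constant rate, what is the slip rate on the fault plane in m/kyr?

0.275 m/kyr

dip-slip = heave / cos(dip) = 106 m / cos(36.3°) = 131.5 m
rate = 131.5 m / 478 ka = 0.000275 m/yr = 0.275 m/kyr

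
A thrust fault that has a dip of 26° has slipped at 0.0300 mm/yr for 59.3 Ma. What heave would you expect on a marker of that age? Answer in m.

dip-slip = rate × time = 0.0300 mm/yr × 59.3 Ma = 1779 m
heave = dip-slip × cos(dip) = 1779 × cos(26°) = 1600 m

1600 m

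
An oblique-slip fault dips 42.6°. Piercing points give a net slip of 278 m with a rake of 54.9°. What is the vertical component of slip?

154 m

dip-slip = net slip × sin(rake) = 278 m × sin(54.9°) = 227.4 m
throw = dip-slip × sin(dip) = 227.4 × sin(42.6°) = 154 m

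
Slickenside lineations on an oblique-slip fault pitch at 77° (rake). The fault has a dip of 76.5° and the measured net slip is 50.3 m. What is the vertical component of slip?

dip-slip = net slip × sin(rake) = 50.3 m × sin(77°) = 49.01 m
throw = dip-slip × sin(dip) = 49.01 × sin(76.5°) = 47.7 m

47.7 m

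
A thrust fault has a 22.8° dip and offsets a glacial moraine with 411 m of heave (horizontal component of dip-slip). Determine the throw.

173 m

throw = heave × tan(dip) = 411 × tan(22.8°) = 173 m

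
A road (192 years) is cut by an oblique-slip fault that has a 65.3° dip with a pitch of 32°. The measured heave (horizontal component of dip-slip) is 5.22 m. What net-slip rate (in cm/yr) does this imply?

12.3 cm/yr

dip-slip = heave / cos(dip) = 5.22 / cos(65.3°) = 12.49 m
net slip = dip-slip / sin(rake) = 12.49 / sin(32°) = 23.57 m
rate = 23.57 m / 192 years = 0.123 m/yr = 12.3 cm/yr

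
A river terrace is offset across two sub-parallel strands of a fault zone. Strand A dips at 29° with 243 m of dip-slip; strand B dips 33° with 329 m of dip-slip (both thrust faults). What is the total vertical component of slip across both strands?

297 m

throw_A = 243 × sin(29°) = 117.8 m
throw_B = 329 × sin(33°) = 179.2 m
total = 117.8 + 179.2 = 297 m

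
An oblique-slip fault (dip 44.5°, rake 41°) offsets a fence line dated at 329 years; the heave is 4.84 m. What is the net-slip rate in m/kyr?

dip-slip = heave / cos(dip) = 4.84 / cos(44.5°) = 6.786 m
net slip = dip-slip / sin(rake) = 6.786 / sin(41°) = 10.34 m
rate = 10.34 m / 329 years = 0.0314 m/yr = 31.4 m/kyr

31.4 m/kyr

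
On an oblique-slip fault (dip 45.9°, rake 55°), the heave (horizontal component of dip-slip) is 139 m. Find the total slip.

244 m

dip-slip = heave / cos(dip) = 139 / cos(45.9°) = 199.7 m
net slip = dip-slip / sin(rake) = 199.7 / sin(55°) = 244 m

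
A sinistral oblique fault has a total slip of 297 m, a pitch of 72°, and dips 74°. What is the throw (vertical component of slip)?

272 m

dip-slip = net slip × sin(rake) = 297 m × sin(72°) = 282.5 m
throw = dip-slip × sin(dip) = 282.5 × sin(74°) = 272 m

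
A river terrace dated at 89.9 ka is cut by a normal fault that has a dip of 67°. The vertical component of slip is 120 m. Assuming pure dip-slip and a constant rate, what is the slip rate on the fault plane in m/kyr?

dip-slip = throw / sin(dip) = 120 m / sin(67°) = 130.4 m
rate = 130.4 m / 89.9 ka = 0.00145 m/yr = 1.45 m/kyr

1.45 m/kyr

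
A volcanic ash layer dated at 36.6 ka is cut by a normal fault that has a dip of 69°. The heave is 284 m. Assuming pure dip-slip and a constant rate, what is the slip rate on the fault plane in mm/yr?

dip-slip = heave / cos(dip) = 284 m / cos(69°) = 792.5 m
rate = 792.5 m / 36.6 ka = 0.0217 m/yr = 21.7 mm/yr

21.7 mm/yr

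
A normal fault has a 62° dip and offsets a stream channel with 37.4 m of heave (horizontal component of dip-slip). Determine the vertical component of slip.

70.3 m

throw = heave × tan(dip) = 37.4 × tan(62°) = 70.3 m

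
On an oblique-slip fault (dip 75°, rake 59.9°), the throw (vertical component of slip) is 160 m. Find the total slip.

dip-slip = throw / sin(dip) = 160 / sin(75°) = 165.6 m
net slip = dip-slip / sin(rake) = 165.6 / sin(59.9°) = 191 m

191 m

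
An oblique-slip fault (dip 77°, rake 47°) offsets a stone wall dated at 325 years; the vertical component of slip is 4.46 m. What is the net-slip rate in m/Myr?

19300 m/Myr

dip-slip = throw / sin(dip) = 4.46 / sin(77°) = 4.577 m
net slip = dip-slip / sin(rake) = 4.577 / sin(47°) = 6.259 m
rate = 6.259 m / 325 years = 0.0193 m/yr = 19300 m/Myr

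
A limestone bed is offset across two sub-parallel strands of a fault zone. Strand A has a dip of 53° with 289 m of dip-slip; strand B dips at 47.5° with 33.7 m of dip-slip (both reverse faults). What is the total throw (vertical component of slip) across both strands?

256 m

throw_A = 289 × sin(53°) = 230.8 m
throw_B = 33.7 × sin(47.5°) = 24.85 m
total = 230.8 + 24.85 = 256 m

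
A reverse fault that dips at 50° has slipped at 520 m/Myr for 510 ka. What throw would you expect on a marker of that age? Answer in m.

203 m

dip-slip = rate × time = 520 m/Myr × 510 ka = 265.2 m
throw = dip-slip × sin(dip) = 265.2 × sin(50°) = 203 m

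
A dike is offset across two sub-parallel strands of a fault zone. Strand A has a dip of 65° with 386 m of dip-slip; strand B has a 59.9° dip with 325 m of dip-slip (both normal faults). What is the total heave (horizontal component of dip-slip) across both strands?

heave_A = 386 × cos(65°) = 163.1 m
heave_B = 325 × cos(59.9°) = 163 m
total = 163.1 + 163 = 326 m

326 m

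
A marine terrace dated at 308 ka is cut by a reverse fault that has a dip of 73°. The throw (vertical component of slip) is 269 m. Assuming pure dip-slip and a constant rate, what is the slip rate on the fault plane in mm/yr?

0.913 mm/yr

dip-slip = throw / sin(dip) = 269 m / sin(73°) = 281.3 m
rate = 281.3 m / 308 ka = 0.000913 m/yr = 0.913 mm/yr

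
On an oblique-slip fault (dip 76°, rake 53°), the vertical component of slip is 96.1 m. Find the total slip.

dip-slip = throw / sin(dip) = 96.1 / sin(76°) = 99.04 m
net slip = dip-slip / sin(rake) = 99.04 / sin(53°) = 124 m

124 m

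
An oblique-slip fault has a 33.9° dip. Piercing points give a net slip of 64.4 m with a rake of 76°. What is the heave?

51.9 m

dip-slip = net slip × sin(rake) = 64.4 m × sin(76°) = 62.49 m
heave = dip-slip × cos(dip) = 62.49 × cos(33.9°) = 51.9 m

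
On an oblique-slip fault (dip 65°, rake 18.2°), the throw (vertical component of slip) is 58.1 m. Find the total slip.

205 m

dip-slip = throw / sin(dip) = 58.1 / sin(65°) = 64.11 m
net slip = dip-slip / sin(rake) = 64.11 / sin(18.2°) = 205 m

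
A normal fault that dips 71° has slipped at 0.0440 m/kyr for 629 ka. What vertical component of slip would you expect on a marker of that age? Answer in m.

26.2 m

dip-slip = rate × time = 0.0440 m/kyr × 629 ka = 27.68 m
throw = dip-slip × sin(dip) = 27.68 × sin(71°) = 26.2 m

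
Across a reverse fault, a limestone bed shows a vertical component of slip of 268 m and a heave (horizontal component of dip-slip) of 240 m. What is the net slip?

360 m

net slip = √(throw² + heave²) = √(268² + 240²) = 360 m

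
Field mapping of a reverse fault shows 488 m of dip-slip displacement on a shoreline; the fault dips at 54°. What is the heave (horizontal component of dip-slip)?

heave = dip-slip × cos(dip) = 488 m × cos(54°) = 287 m

287 m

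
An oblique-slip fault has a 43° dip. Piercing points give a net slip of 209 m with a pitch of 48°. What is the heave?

114 m

dip-slip = net slip × sin(rake) = 209 m × sin(48°) = 155.3 m
heave = dip-slip × cos(dip) = 155.3 × cos(43°) = 114 m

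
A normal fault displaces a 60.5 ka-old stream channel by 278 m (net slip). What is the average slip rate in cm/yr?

rate = 278 m / 60.5 ka = 0.00460 m/yr = 0.460 cm/yr

0.460 cm/yr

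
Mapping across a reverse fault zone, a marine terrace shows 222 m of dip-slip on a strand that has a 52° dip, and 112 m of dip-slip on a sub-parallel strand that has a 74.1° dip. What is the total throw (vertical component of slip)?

throw_A = 222 × sin(52°) = 174.9 m
throw_B = 112 × sin(74.1°) = 107.7 m
total = 174.9 + 107.7 = 283 m

283 m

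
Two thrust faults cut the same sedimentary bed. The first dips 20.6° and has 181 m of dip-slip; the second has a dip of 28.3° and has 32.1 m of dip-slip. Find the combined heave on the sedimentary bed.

heave_A = 181 × cos(20.6°) = 169.4 m
heave_B = 32.1 × cos(28.3°) = 28.26 m
total = 169.4 + 28.26 = 198 m

198 m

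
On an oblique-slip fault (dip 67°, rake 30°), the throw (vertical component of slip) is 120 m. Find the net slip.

261 m

dip-slip = throw / sin(dip) = 120 / sin(67°) = 130.4 m
net slip = dip-slip / sin(rake) = 130.4 / sin(30°) = 261 m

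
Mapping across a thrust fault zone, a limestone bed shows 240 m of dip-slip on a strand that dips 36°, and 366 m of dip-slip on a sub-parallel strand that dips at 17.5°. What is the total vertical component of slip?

251 m

throw_A = 240 × sin(36°) = 141.1 m
throw_B = 366 × sin(17.5°) = 110.1 m
total = 141.1 + 110.1 = 251 m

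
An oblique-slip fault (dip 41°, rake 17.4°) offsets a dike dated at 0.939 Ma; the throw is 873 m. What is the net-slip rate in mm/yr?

dip-slip = throw / sin(dip) = 873 / sin(41°) = 1331 m
net slip = dip-slip / sin(rake) = 1331 / sin(17.4°) = 4450 m
rate = 4450 m / 0.939 Ma = 0.00474 m/yr = 4.74 mm/yr

4.74 mm/yr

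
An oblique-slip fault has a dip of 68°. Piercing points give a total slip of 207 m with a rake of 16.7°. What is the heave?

22.3 m

dip-slip = net slip × sin(rake) = 207 m × sin(16.7°) = 59.48 m
heave = dip-slip × cos(dip) = 59.48 × cos(68°) = 22.3 m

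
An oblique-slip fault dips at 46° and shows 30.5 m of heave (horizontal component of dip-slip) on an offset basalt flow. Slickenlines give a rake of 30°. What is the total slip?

dip-slip = heave / cos(dip) = 30.5 / cos(46°) = 43.91 m
net slip = dip-slip / sin(rake) = 43.91 / sin(30°) = 87.8 m

87.8 m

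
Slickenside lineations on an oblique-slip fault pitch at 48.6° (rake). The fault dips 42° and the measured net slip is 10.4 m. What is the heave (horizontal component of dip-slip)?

5.80 m

dip-slip = net slip × sin(rake) = 10.4 m × sin(48.6°) = 7.801 m
heave = dip-slip × cos(dip) = 7.801 × cos(42°) = 5.80 m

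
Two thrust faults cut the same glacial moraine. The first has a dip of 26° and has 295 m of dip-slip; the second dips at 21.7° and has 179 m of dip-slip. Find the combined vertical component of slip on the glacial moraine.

196 m

throw_A = 295 × sin(26°) = 129.3 m
throw_B = 179 × sin(21.7°) = 66.18 m
total = 129.3 + 66.18 = 196 m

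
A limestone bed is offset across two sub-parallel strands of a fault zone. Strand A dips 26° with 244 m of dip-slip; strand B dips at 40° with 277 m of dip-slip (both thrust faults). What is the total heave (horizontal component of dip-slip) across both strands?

432 m

heave_A = 244 × cos(26°) = 219.3 m
heave_B = 277 × cos(40°) = 212.2 m
total = 219.3 + 212.2 = 432 m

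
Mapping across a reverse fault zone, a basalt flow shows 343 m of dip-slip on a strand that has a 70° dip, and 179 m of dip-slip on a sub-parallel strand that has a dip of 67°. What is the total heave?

187 m

heave_A = 343 × cos(70°) = 117.3 m
heave_B = 179 × cos(67°) = 69.94 m
total = 117.3 + 69.94 = 187 m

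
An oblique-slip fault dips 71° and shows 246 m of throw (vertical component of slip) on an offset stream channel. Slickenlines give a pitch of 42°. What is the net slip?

dip-slip = throw / sin(dip) = 246 / sin(71°) = 260.2 m
net slip = dip-slip / sin(rake) = 260.2 / sin(42°) = 389 m

389 m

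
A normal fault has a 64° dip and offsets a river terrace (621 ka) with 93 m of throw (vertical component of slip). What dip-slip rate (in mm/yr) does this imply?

0.167 mm/yr

dip-slip = throw / sin(dip) = 93 m / sin(64°) = 103.5 m
rate = 103.5 m / 621 ka = 0.000167 m/yr = 0.167 mm/yr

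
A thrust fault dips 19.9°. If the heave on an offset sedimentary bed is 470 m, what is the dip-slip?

500 m

dip-slip = heave / cos(dip) = 470 / cos(19.9°) = 500 m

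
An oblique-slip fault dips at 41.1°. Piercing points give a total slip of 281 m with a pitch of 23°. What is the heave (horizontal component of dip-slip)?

dip-slip = net slip × sin(rake) = 281 m × sin(23°) = 109.8 m
heave = dip-slip × cos(dip) = 109.8 × cos(41.1°) = 82.7 m

82.7 m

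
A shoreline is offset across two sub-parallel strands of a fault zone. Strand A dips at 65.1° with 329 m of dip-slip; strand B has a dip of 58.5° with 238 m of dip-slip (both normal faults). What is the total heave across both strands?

263 m

heave_A = 329 × cos(65.1°) = 138.5 m
heave_B = 238 × cos(58.5°) = 124.4 m
total = 138.5 + 124.4 = 263 m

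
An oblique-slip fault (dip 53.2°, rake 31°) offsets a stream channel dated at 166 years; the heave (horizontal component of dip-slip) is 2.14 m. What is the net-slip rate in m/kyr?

dip-slip = heave / cos(dip) = 2.14 / cos(53.2°) = 3.572 m
net slip = dip-slip / sin(rake) = 3.572 / sin(31°) = 6.936 m
rate = 6.936 m / 166 years = 0.0418 m/yr = 41.8 m/kyr

41.8 m/kyr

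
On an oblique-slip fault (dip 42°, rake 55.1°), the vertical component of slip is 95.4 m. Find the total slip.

dip-slip = throw / sin(dip) = 95.4 / sin(42°) = 142.6 m
net slip = dip-slip / sin(rake) = 142.6 / sin(55.1°) = 174 m

174 m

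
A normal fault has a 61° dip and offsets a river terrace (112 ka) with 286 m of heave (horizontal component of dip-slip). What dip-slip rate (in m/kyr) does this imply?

5.27 m/kyr

dip-slip = heave / cos(dip) = 286 m / cos(61°) = 589.9 m
rate = 589.9 m / 112 ka = 0.00527 m/yr = 5.27 m/kyr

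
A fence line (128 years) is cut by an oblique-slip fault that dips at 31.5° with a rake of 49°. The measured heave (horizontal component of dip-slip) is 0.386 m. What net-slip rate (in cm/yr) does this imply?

dip-slip = heave / cos(dip) = 0.386 / cos(31.5°) = 0.4527 m
net slip = dip-slip / sin(rake) = 0.4527 / sin(49°) = 0.5998 m
rate = 0.5998 m / 128 years = 0.00469 m/yr = 0.469 cm/yr

0.469 cm/yr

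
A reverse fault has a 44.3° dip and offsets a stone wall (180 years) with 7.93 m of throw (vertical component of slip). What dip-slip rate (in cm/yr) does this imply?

dip-slip = throw / sin(dip) = 7.93 m / sin(44.3°) = 11.35 m
rate = 11.35 m / 180 years = 0.0631 m/yr = 6.31 cm/yr

6.31 cm/yr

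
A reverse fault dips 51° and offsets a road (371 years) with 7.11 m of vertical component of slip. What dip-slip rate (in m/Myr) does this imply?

dip-slip = throw / sin(dip) = 7.11 m / sin(51°) = 9.149 m
rate = 9.149 m / 371 years = 0.0247 m/yr = 24700 m/Myr

24700 m/Myr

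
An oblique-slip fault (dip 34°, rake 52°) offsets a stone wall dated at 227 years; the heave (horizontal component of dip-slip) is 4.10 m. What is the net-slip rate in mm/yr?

dip-slip = heave / cos(dip) = 4.10 / cos(34°) = 4.945 m
net slip = dip-slip / sin(rake) = 4.945 / sin(52°) = 6.276 m
rate = 6.276 m / 227 years = 0.0276 m/yr = 27.6 mm/yr

27.6 mm/yr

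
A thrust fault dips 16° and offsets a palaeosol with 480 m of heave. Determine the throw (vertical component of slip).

138 m

throw = heave × tan(dip) = 480 × tan(16°) = 138 m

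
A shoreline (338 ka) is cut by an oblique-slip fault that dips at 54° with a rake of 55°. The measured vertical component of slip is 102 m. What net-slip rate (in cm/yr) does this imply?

0.0455 cm/yr

dip-slip = throw / sin(dip) = 102 / sin(54°) = 126.1 m
net slip = dip-slip / sin(rake) = 126.1 / sin(55°) = 153.9 m
rate = 153.9 m / 338 ka = 0.000455 m/yr = 0.0455 cm/yr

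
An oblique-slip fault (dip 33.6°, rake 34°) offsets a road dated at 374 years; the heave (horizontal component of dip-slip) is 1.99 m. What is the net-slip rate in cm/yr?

1.14 cm/yr

dip-slip = heave / cos(dip) = 1.99 / cos(33.6°) = 2.389 m
net slip = dip-slip / sin(rake) = 2.389 / sin(34°) = 4.273 m
rate = 4.273 m / 374 years = 0.0114 m/yr = 1.14 cm/yr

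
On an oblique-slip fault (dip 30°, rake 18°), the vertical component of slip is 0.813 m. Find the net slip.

5.26 m

dip-slip = throw / sin(dip) = 0.813 / sin(30°) = 1.626 m
net slip = dip-slip / sin(rake) = 1.626 / sin(18°) = 5.26 m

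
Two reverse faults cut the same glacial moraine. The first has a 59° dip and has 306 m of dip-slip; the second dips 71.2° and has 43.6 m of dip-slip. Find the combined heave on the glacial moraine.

heave_A = 306 × cos(59°) = 157.6 m
heave_B = 43.6 × cos(71.2°) = 14.05 m
total = 157.6 + 14.05 = 172 m

172 m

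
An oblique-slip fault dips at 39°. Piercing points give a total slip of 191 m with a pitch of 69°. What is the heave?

139 m

dip-slip = net slip × sin(rake) = 191 m × sin(69°) = 178.3 m
heave = dip-slip × cos(dip) = 178.3 × cos(39°) = 139 m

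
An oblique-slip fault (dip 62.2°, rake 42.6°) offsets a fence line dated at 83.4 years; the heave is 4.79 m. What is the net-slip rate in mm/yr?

182 mm/yr

dip-slip = heave / cos(dip) = 4.79 / cos(62.2°) = 10.27 m
net slip = dip-slip / sin(rake) = 10.27 / sin(42.6°) = 15.17 m
rate = 15.17 m / 83.4 years = 0.182 m/yr = 182 mm/yr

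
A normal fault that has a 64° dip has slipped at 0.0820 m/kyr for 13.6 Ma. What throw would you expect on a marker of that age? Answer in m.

1000 m

dip-slip = rate × time = 0.0820 m/kyr × 13.6 Ma = 1115 m
throw = dip-slip × sin(dip) = 1115 × sin(64°) = 1000 m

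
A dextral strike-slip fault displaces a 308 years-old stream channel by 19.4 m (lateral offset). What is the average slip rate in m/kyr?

rate = 19.4 m / 308 years = 0.0630 m/yr = 63 m/kyr

63 m/kyr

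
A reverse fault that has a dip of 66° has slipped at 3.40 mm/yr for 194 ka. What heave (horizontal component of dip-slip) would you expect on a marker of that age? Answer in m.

268 m

dip-slip = rate × time = 3.40 mm/yr × 194 ka = 659.6 m
heave = dip-slip × cos(dip) = 659.6 × cos(66°) = 268 m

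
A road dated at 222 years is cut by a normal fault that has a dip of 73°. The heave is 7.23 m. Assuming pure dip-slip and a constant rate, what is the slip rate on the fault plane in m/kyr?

111 m/kyr

dip-slip = heave / cos(dip) = 7.23 m / cos(73°) = 24.73 m
rate = 24.73 m / 222 years = 0.111 m/yr = 111 m/kyr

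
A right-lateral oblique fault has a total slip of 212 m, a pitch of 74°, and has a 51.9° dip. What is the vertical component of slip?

160 m

dip-slip = net slip × sin(rake) = 212 m × sin(74°) = 203.8 m
throw = dip-slip × sin(dip) = 203.8 × sin(51.9°) = 160 m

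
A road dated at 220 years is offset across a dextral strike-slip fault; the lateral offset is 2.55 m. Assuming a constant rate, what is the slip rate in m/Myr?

rate = 2.55 m / 220 years = 0.0116 m/yr = 11600 m/Myr

11600 m/Myr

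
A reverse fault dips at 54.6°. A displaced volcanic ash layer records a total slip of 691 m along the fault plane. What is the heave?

400 m

heave = dip-slip × cos(dip) = 691 m × cos(54.6°) = 400 m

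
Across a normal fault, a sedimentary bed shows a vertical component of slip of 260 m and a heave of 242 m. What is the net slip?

355 m

net slip = √(throw² + heave²) = √(260² + 242²) = 355 m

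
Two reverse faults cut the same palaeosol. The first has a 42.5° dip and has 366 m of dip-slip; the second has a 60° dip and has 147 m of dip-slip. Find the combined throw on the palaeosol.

375 m

throw_A = 366 × sin(42.5°) = 247.3 m
throw_B = 147 × sin(60°) = 127.3 m
total = 247.3 + 127.3 = 375 m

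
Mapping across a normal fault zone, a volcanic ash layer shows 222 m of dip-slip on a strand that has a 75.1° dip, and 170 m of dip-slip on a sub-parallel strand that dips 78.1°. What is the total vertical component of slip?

throw_A = 222 × sin(75.1°) = 214.5 m
throw_B = 170 × sin(78.1°) = 166.3 m
total = 214.5 + 166.3 = 381 m

381 m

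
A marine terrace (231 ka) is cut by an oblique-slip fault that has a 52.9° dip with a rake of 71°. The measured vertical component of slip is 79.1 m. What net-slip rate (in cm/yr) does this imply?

0.0454 cm/yr

dip-slip = throw / sin(dip) = 79.1 / sin(52.9°) = 99.17 m
net slip = dip-slip / sin(rake) = 99.17 / sin(71°) = 104.9 m
rate = 104.9 m / 231 ka = 0.000454 m/yr = 0.0454 cm/yr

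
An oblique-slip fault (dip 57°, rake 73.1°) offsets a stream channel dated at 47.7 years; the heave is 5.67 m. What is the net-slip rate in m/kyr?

228 m/kyr

dip-slip = heave / cos(dip) = 5.67 / cos(57°) = 10.41 m
net slip = dip-slip / sin(rake) = 10.41 / sin(73.1°) = 10.88 m
rate = 10.88 m / 47.7 years = 0.228 m/yr = 228 m/kyr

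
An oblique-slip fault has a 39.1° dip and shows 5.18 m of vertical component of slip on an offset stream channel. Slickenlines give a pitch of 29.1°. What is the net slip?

dip-slip = throw / sin(dip) = 5.18 / sin(39.1°) = 8.213 m
net slip = dip-slip / sin(rake) = 8.213 / sin(29.1°) = 16.9 m

16.9 m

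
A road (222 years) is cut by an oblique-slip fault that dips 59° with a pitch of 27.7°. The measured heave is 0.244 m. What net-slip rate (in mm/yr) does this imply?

dip-slip = heave / cos(dip) = 0.244 / cos(59°) = 0.4738 m
net slip = dip-slip / sin(rake) = 0.4738 / sin(27.7°) = 1.019 m
rate = 1.019 m / 222 years = 0.00459 m/yr = 4.59 mm/yr

4.59 mm/yr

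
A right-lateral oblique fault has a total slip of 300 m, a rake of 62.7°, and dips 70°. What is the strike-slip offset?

138 m

strike-slip = net slip × cos(rake) = 300 m × cos(62.7°) = 138 m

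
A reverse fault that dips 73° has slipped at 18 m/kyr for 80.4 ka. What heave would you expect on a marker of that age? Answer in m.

423 m

dip-slip = rate × time = 18 m/kyr × 80.4 ka = 1447 m
heave = dip-slip × cos(dip) = 1447 × cos(73°) = 423 m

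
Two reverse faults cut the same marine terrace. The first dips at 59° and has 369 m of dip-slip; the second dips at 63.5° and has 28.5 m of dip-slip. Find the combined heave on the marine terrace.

203 m

heave_A = 369 × cos(59°) = 190 m
heave_B = 28.5 × cos(63.5°) = 12.72 m
total = 190 + 12.72 = 203 m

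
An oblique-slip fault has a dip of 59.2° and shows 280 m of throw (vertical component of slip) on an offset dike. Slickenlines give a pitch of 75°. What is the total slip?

dip-slip = throw / sin(dip) = 280 / sin(59.2°) = 326 m
net slip = dip-slip / sin(rake) = 326 / sin(75°) = 337 m

337 m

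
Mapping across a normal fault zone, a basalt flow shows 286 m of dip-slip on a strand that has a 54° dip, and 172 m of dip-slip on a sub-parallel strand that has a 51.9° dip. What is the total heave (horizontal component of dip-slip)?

heave_A = 286 × cos(54°) = 168.1 m
heave_B = 172 × cos(51.9°) = 106.1 m
total = 168.1 + 106.1 = 274 m

274 m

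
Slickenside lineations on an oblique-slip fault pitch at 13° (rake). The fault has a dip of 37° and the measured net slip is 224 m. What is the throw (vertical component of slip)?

dip-slip = net slip × sin(rake) = 224 m × sin(13°) = 50.39 m
throw = dip-slip × sin(dip) = 50.39 × sin(37°) = 30.3 m

30.3 m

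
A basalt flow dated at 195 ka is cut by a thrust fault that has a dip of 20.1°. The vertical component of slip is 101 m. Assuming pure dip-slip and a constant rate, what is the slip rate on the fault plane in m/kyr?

dip-slip = throw / sin(dip) = 101 m / sin(20.1°) = 293.9 m
rate = 293.9 m / 195 ka = 0.00151 m/yr = 1.51 m/kyr

1.51 m/kyr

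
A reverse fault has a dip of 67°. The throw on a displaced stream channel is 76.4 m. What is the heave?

heave = throw / tan(dip) = 76.4 / tan(67°) = 32.4 m

32.4 m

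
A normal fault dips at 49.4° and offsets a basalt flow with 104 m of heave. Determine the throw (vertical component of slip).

throw = heave × tan(dip) = 104 × tan(49.4°) = 121 m

121 m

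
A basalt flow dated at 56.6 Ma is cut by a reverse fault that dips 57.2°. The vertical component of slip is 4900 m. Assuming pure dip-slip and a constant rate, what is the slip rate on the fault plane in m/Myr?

103 m/Myr

dip-slip = throw / sin(dip) = 4900 m / sin(57.2°) = 5829 m
rate = 5829 m / 56.6 Ma = 0.000103 m/yr = 103 m/Myr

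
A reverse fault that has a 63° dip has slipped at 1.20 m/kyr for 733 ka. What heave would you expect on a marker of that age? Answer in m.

399 m

dip-slip = rate × time = 1.20 m/kyr × 733 ka = 879.6 m
heave = dip-slip × cos(dip) = 879.6 × cos(63°) = 399 m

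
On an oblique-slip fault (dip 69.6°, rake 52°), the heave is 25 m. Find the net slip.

91 m

dip-slip = heave / cos(dip) = 25 / cos(69.6°) = 71.72 m
net slip = dip-slip / sin(rake) = 71.72 / sin(52°) = 91 m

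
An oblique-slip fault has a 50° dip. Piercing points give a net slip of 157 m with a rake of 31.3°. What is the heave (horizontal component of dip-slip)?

dip-slip = net slip × sin(rake) = 157 m × sin(31.3°) = 81.56 m
heave = dip-slip × cos(dip) = 81.56 × cos(50°) = 52.4 m

52.4 m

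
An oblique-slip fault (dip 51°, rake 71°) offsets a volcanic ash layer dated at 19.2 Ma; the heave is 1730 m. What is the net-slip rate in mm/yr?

dip-slip = heave / cos(dip) = 1730 / cos(51°) = 2749 m
net slip = dip-slip / sin(rake) = 2749 / sin(71°) = 2907 m
rate = 2907 m / 19.2 Ma = 0.000151 m/yr = 0.151 mm/yr

0.151 mm/yr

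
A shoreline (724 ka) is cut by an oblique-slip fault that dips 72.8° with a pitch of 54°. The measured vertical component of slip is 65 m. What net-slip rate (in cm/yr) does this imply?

0.0116 cm/yr

dip-slip = throw / sin(dip) = 65 / sin(72.8°) = 68.04 m
net slip = dip-slip / sin(rake) = 68.04 / sin(54°) = 84.11 m
rate = 84.11 m / 724 ka = 0.000116 m/yr = 0.0116 cm/yr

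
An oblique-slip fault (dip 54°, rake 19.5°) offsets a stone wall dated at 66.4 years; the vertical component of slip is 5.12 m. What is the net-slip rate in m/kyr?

dip-slip = throw / sin(dip) = 5.12 / sin(54°) = 6.329 m
net slip = dip-slip / sin(rake) = 6.329 / sin(19.5°) = 18.96 m
rate = 18.96 m / 66.4 years = 0.286 m/yr = 286 m/kyr

286 m/kyr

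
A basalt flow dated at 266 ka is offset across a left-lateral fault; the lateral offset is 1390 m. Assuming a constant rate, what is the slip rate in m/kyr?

rate = 1390 m / 266 ka = 0.00523 m/yr = 5.23 m/kyr

5.23 m/kyr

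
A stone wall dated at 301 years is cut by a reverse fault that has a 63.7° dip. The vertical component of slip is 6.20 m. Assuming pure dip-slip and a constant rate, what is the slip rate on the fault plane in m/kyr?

23 m/kyr

dip-slip = throw / sin(dip) = 6.20 m / sin(63.7°) = 6.916 m
rate = 6.916 m / 301 years = 0.0230 m/yr = 23 m/kyr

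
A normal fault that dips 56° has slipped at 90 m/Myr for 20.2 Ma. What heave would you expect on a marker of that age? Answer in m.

dip-slip = rate × time = 90 m/Myr × 20.2 Ma = 1818 m
heave = dip-slip × cos(dip) = 1818 × cos(56°) = 1020 m

1020 m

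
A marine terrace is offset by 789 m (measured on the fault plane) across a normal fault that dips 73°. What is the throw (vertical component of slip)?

throw = dip-slip × sin(dip) = 789 m × sin(73°) = 755 m

755 m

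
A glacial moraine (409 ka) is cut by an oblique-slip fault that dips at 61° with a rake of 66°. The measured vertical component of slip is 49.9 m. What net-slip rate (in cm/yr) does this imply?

0.0153 cm/yr

dip-slip = throw / sin(dip) = 49.9 / sin(61°) = 57.05 m
net slip = dip-slip / sin(rake) = 57.05 / sin(66°) = 62.45 m
rate = 62.45 m / 409 ka = 0.000153 m/yr = 0.0153 cm/yr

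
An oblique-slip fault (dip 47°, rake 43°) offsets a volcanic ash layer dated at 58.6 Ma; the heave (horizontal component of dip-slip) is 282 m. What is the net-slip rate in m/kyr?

0.0103 m/kyr

dip-slip = heave / cos(dip) = 282 / cos(47°) = 413.5 m
net slip = dip-slip / sin(rake) = 413.5 / sin(43°) = 606.3 m
rate = 606.3 m / 58.6 Ma = 0.0000103 m/yr = 0.0103 m/kyr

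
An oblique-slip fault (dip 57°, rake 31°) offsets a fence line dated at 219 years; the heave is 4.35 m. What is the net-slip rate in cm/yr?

dip-slip = heave / cos(dip) = 4.35 / cos(57°) = 7.987 m
net slip = dip-slip / sin(rake) = 7.987 / sin(31°) = 15.51 m
rate = 15.51 m / 219 years = 0.0708 m/yr = 7.08 cm/yr

7.08 cm/yr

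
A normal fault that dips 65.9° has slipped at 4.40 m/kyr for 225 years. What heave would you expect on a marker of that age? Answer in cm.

40.4 cm

dip-slip = rate × time = 4.40 m/kyr × 225 years = 0.9900 m
heave = dip-slip × cos(dip) = 0.9900 × cos(65.9°) = 0.404 m = 40.4 cm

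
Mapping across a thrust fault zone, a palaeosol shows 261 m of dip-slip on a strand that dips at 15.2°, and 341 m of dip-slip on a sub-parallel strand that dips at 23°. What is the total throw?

202 m

throw_A = 261 × sin(15.2°) = 68.43 m
throw_B = 341 × sin(23°) = 133.2 m
total = 68.43 + 133.2 = 202 m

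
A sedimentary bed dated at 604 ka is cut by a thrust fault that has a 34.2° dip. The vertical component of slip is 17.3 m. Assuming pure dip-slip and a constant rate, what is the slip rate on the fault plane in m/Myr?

dip-slip = throw / sin(dip) = 17.3 m / sin(34.2°) = 30.78 m
rate = 30.78 m / 604 ka = 0.0000510 m/yr = 51 m/Myr

51 m/Myr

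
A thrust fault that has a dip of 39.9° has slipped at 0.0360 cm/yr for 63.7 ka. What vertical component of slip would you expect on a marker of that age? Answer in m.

14.7 m

dip-slip = rate × time = 0.0360 cm/yr × 63.7 ka = 22.93 m
throw = dip-slip × sin(dip) = 22.93 × sin(39.9°) = 14.7 m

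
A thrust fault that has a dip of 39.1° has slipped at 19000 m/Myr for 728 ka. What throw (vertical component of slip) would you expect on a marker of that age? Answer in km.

dip-slip = rate × time = 19000 m/Myr × 728 ka = 13830 m
throw = dip-slip × sin(dip) = 13830 × sin(39.1°) = 8720 m = 8.72 km

8.72 km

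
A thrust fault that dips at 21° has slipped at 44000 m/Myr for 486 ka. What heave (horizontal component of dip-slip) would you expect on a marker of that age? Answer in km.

20 km

dip-slip = rate × time = 44000 m/Myr × 486 ka = 21380 m
heave = dip-slip × cos(dip) = 21380 × cos(21°) = 20000 m = 20 km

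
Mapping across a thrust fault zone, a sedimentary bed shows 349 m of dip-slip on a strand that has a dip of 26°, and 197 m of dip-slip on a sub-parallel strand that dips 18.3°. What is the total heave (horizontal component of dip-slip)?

501 m

heave_A = 349 × cos(26°) = 313.7 m
heave_B = 197 × cos(18.3°) = 187 m
total = 313.7 + 187 = 501 m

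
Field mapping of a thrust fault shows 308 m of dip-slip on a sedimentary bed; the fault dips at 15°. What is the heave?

298 m

heave = dip-slip × cos(dip) = 308 m × cos(15°) = 298 m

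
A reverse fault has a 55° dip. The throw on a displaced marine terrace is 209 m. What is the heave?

heave = throw / tan(dip) = 209 / tan(55°) = 146 m

146 m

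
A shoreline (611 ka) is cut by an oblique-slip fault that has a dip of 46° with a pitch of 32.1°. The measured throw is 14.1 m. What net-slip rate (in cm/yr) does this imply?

0.00604 cm/yr

dip-slip = throw / sin(dip) = 14.1 / sin(46°) = 19.60 m
net slip = dip-slip / sin(rake) = 19.60 / sin(32.1°) = 36.89 m
rate = 36.89 m / 611 ka = 0.0000604 m/yr = 0.00604 cm/yr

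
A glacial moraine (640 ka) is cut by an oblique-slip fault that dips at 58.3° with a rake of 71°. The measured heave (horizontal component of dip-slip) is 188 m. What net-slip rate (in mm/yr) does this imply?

0.591 mm/yr

dip-slip = heave / cos(dip) = 188 / cos(58.3°) = 357.8 m
net slip = dip-slip / sin(rake) = 357.8 / sin(71°) = 378.4 m
rate = 378.4 m / 640 ka = 0.000591 m/yr = 0.591 mm/yr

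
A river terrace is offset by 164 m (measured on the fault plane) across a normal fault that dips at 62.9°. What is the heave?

74.7 m

heave = dip-slip × cos(dip) = 164 m × cos(62.9°) = 74.7 m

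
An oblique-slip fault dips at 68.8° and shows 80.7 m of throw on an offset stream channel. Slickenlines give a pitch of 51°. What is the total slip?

dip-slip = throw / sin(dip) = 80.7 / sin(68.8°) = 86.56 m
net slip = dip-slip / sin(rake) = 86.56 / sin(51°) = 111 m

111 m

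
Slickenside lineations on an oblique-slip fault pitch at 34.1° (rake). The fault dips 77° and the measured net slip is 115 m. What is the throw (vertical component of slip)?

dip-slip = net slip × sin(rake) = 115 m × sin(34.1°) = 64.47 m
throw = dip-slip × sin(dip) = 64.47 × sin(77°) = 62.8 m

62.8 m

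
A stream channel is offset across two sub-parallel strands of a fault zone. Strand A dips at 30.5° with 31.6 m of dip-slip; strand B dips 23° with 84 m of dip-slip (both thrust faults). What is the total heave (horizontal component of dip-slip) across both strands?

heave_A = 31.6 × cos(30.5°) = 27.23 m
heave_B = 84 × cos(23°) = 77.32 m
total = 27.23 + 77.32 = 105 m

105 m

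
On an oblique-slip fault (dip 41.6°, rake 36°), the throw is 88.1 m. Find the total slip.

dip-slip = throw / sin(dip) = 88.1 / sin(41.6°) = 132.7 m
net slip = dip-slip / sin(rake) = 132.7 / sin(36°) = 226 m

226 m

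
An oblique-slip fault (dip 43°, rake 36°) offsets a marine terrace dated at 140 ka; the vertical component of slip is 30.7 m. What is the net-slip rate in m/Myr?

547 m/Myr

dip-slip = throw / sin(dip) = 30.7 / sin(43°) = 45.01 m
net slip = dip-slip / sin(rake) = 45.01 / sin(36°) = 76.58 m
rate = 76.58 m / 140 ka = 0.000547 m/yr = 547 m/Myr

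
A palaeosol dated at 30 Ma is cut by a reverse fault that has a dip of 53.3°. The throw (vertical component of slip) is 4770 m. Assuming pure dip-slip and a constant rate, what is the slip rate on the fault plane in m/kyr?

0.198 m/kyr

dip-slip = throw / sin(dip) = 4770 m / sin(53.3°) = 5949 m
rate = 5949 m / 30 Ma = 0.000198 m/yr = 0.198 m/kyr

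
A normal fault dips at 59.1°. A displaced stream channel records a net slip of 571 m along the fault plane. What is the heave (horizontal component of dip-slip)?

293 m

heave = dip-slip × cos(dip) = 571 m × cos(59.1°) = 293 m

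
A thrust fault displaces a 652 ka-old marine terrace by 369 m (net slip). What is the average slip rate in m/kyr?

rate = 369 m / 652 ka = 0.000566 m/yr = 0.566 m/kyr

0.566 m/kyr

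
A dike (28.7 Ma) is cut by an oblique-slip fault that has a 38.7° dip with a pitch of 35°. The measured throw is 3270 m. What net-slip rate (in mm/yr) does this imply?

dip-slip = throw / sin(dip) = 3270 / sin(38.7°) = 5230 m
net slip = dip-slip / sin(rake) = 5230 / sin(35°) = 9118 m
rate = 9118 m / 28.7 Ma = 0.000318 m/yr = 0.318 mm/yr

0.318 mm/yr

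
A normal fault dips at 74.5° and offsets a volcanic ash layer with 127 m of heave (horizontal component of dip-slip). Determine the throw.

458 m

throw = heave × tan(dip) = 127 × tan(74.5°) = 458 m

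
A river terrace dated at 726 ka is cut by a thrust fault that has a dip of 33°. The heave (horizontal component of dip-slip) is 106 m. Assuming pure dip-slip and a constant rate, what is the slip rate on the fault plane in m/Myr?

dip-slip = heave / cos(dip) = 106 m / cos(33°) = 126.4 m
rate = 126.4 m / 726 ka = 0.000174 m/yr = 174 m/Myr

174 m/Myr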